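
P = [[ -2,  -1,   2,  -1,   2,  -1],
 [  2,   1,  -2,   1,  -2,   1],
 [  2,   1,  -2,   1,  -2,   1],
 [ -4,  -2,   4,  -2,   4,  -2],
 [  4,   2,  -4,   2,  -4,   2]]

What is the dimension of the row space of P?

1

Row reduce to echelon form.
R2 ← R2 + R1: [0, 0, 0, 0, 0, 0]
R3 ← R3 + R1: [0, 0, 0, 0, 0, 0]
R4 ← R4 − (2)·R1: [0, 0, 0, 0, 0, 0]
R5 ← R5 + (2)·R1: [0, 0, 0, 0, 0, 0]
Echelon form has 1 nonzero row, so rank(P) = 1.
The row space has dimension equal to the rank: 1.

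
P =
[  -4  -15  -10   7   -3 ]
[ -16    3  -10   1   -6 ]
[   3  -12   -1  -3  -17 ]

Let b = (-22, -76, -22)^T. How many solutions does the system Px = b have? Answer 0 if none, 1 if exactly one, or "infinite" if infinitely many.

Row reduce the augmented matrix [P | b].
R2 ← R2 − (4)·R1: [0, 63, 30, -27, 6, 12]
R3 ← R3 + (3/4)·R1: [0, -93/4, -17/2, 9/4, -77/4, -77/2]
R3 ← R3 + (31/84)·R2: [0, 0, 18/7, -54/7, -477/28, -477/14]
The echelon form has 3 nonzero rows, and every pivot lies in the first 5 columns, so rank(P) = rank([P|b]) = 3.
The system is consistent.
rank = 3 < 5 unknowns, so there are infinitely many solutions.

infinite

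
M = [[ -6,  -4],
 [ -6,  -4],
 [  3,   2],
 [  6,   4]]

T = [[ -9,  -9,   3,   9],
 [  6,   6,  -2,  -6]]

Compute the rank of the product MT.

First compute MT:
[[ 30,  30, -10, -30],
 [ 30,  30, -10, -30],
 [-15, -15,   5,  15],
 [-30, -30,  10,  30]]
Now row reduce the product.
R2 ← R2 − R1: [0, 0, 0, 0]
R3 ← R3 + (1/2)·R1: [0, 0, 0, 0]
R4 ← R4 + R1: [0, 0, 0, 0]
1 nonzero row, so rank(MT) = 1.

1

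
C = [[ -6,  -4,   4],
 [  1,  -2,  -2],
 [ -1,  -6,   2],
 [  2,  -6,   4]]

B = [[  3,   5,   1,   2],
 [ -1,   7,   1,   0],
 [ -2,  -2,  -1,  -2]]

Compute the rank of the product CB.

First compute CB:
[[-22, -66, -14, -20],
 [  9,  -5,   1,   6],
 [ -1, -51,  -9,  -6],
 [  4, -40,  -8,  -4]]
Now row reduce the product.
R2 ← R2 + (9/22)·R1: [0, -32, -52/11, -24/11]
R3 ← R3 − (1/22)·R1: [0, -48, -92/11, -56/11]
R4 ← R4 + (2/11)·R1: [0, -52, -116/11, -84/11]
R3 ← R3 − (3/2)·R2: [0, 0, -14/11, -20/11]
R4 ← R4 − (13/8)·R2: [0, 0, -63/22, -45/11]
R4 ← R4 − (9/4)·R3: [0, 0, 0, 0]
3 nonzero rows, so rank(CB) = 3.

3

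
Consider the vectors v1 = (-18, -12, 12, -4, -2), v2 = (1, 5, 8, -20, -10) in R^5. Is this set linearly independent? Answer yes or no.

yes

Form the matrix with these vectors as rows and row reduce.
R2 ← R2 + (1/18)·R1: [0, 13/3, 26/3, -182/9, -91/9]
2 nonzero rows, so the 2 vectors span a space of dimension 2.
Since 2 = 2, the vectors are linearly independent.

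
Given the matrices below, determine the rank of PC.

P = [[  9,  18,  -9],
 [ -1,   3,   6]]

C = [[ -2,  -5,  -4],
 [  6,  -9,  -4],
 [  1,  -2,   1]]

2

First compute PC:
[[ 81, -189, -117],
 [ 26, -34,  -2]]
Now row reduce the product.
R2 ← R2 − (26/81)·R1: [0, 80/3, 320/9]
2 nonzero rows, so rank(PC) = 2.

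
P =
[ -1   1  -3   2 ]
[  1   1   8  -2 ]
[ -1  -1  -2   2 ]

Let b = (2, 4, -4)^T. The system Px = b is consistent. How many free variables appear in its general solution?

Row reduce the augmented matrix [P | b].
R2 ← R2 + R1: [0, 2, 5, 0, 6]
R3 ← R3 − R1: [0, -2, 1, 0, -6]
R3 ← R3 + R2: [0, 0, 6, 0, 0]
The echelon form has 3 nonzero rows, and every pivot lies in the first 4 columns, so rank(P) = rank([P|b]) = 3.
The system is consistent.
Free variables = (unknowns) − (rank) = 4 − 3 = 1.

1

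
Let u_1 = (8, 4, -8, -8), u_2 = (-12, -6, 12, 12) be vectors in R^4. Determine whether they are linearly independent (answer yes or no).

no

Form the matrix with these vectors as rows and row reduce.
R2 ← R2 + (3/2)·R1: [0, 0, 0, 0]
1 nonzero row, so the 2 vectors span a space of dimension 1.
Since 1 < 2, the vectors are linearly dependent.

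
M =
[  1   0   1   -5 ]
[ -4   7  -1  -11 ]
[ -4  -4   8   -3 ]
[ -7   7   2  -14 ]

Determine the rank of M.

4

Row reduce to echelon form.
R2 ← R2 + (4)·R1: [0, 7, 3, -31]
R3 ← R3 + (4)·R1: [0, -4, 12, -23]
R4 ← R4 + (7)·R1: [0, 7, 9, -49]
R3 ← R3 + (4/7)·R2: [0, 0, 96/7, -285/7]
R4 ← R4 − R2: [0, 0, 6, -18]
R4 ← R4 − (7/16)·R3: [0, 0, 0, -3/16]
Echelon form has 4 nonzero rows, so rank(M) = 4.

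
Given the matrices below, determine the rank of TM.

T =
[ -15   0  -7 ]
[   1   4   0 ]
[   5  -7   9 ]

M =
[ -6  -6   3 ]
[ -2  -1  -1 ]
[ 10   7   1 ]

First compute TM:
[[ 20,  41, -52],
 [-14, -10,  -1],
 [ 74,  40,  31]]
Now row reduce the product.
R2 ← R2 + (7/10)·R1: [0, 187/10, -187/5]
R3 ← R3 − (37/10)·R1: [0, -1117/10, 1117/5]
R3 ← R3 + (1117/187)·R2: [0, 0, 0]
2 nonzero rows, so rank(TM) = 2.

2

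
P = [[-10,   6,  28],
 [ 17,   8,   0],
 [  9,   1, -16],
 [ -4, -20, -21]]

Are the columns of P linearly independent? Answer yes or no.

Row reduce P to echelon form.
R2 ← R2 + (17/10)·R1: [0, 91/5, 238/5]
R3 ← R3 + (9/10)·R1: [0, 32/5, 46/5]
R4 ← R4 − (2/5)·R1: [0, -112/5, -161/5]
R3 ← R3 − (32/91)·R2: [0, 0, -98/13]
R4 ← R4 + (16/13)·R2: [0, 0, 343/13]
R4 ← R4 + (7/2)·R3: [0, 0, 0]
3 pivots among 3 columns.
Every column is a pivot column, so the columns are linearly independent.

yes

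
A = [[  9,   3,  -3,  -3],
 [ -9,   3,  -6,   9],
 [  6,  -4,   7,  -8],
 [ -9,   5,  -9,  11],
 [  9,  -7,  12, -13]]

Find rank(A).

Row reduce to echelon form.
R2 ← R2 + R1: [0, 6, -9, 6]
R3 ← R3 − (2/3)·R1: [0, -6, 9, -6]
R4 ← R4 + R1: [0, 8, -12, 8]
R5 ← R5 − R1: [0, -10, 15, -10]
R3 ← R3 + R2: [0, 0, 0, 0]
R4 ← R4 − (4/3)·R2: [0, 0, 0, 0]
R5 ← R5 + (5/3)·R2: [0, 0, 0, 0]
Echelon form has 2 nonzero rows, so rank(A) = 2.

2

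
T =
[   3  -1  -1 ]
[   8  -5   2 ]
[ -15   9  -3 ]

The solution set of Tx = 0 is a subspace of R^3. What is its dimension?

1

Row reduce to echelon form.
R2 ← R2 − (8/3)·R1: [0, -7/3, 14/3]
R3 ← R3 + (5)·R1: [0, 4, -8]
R3 ← R3 + (12/7)·R2: [0, 0, 0]
2 nonzero rows, so rank(T) = 2.
T has 3 columns; by rank–nullity, nullity = 3 − 2 = 1.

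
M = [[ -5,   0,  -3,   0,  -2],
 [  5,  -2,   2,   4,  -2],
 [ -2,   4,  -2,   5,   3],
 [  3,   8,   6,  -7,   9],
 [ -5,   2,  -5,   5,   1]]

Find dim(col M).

5

Row reduce to echelon form.
R2 ← R2 + R1: [0, -2, -1, 4, -4]
R3 ← R3 − (2/5)·R1: [0, 4, -4/5, 5, 19/5]
R4 ← R4 + (3/5)·R1: [0, 8, 21/5, -7, 39/5]
R5 ← R5 − R1: [0, 2, -2, 5, 3]
R3 ← R3 + (2)·R2: [0, 0, -14/5, 13, -21/5]
R4 ← R4 + (4)·R2: [0, 0, 1/5, 9, -41/5]
R5 ← R5 + R2: [0, 0, -3, 9, -1]
R4 ← R4 + (1/14)·R3: [0, 0, 0, 139/14, -17/2]
R5 ← R5 − (15/14)·R3: [0, 0, 0, -69/14, 7/2]
R5 ← R5 + (69/139)·R4: [0, 0, 0, 0, -100/139]
Echelon form has 5 nonzero rows, so rank(M) = 5.
The column space has dimension equal to the rank: 5.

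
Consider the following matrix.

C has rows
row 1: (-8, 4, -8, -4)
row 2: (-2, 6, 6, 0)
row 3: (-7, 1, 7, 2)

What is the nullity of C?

1

Row reduce to echelon form.
R2 ← R2 − (1/4)·R1: [0, 5, 8, 1]
R3 ← R3 − (7/8)·R1: [0, -5/2, 14, 11/2]
R3 ← R3 + (1/2)·R2: [0, 0, 18, 6]
3 nonzero rows, so rank(C) = 3.
C has 4 columns; by rank–nullity, nullity = 4 − 3 = 1.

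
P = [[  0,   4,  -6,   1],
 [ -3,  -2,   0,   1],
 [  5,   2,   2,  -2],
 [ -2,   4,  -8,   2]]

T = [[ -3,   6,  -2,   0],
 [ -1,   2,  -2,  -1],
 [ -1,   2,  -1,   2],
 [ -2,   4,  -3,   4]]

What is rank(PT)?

First compute PT:
[[  0,   0,  -5, -12],
 [  9, -18,   7,   6],
 [-15,  30, -10,  -6],
 [  6, -12,  -2, -12]]
Now row reduce the product.
Swap R1 ↔ R2
R3 ← R3 + (5/3)·R1: [0, 0, 5/3, 4]
R4 ← R4 − (2/3)·R1: [0, 0, -20/3, -16]
R3 ← R3 + (1/3)·R2: [0, 0, 0, 0]
R4 ← R4 − (4/3)·R2: [0, 0, 0, 0]
2 nonzero rows, so rank(PT) = 2.

2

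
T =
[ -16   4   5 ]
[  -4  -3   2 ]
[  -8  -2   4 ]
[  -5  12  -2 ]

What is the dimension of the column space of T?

Row reduce to echelon form.
R2 ← R2 − (1/4)·R1: [0, -4, 3/4]
R3 ← R3 − (1/2)·R1: [0, -4, 3/2]
R4 ← R4 − (5/16)·R1: [0, 43/4, -57/16]
R3 ← R3 − R2: [0, 0, 3/4]
R4 ← R4 + (43/16)·R2: [0, 0, -99/64]
R4 ← R4 + (33/16)·R3: [0, 0, 0]
Echelon form has 3 nonzero rows, so rank(T) = 3.
The column space has dimension equal to the rank: 3.

3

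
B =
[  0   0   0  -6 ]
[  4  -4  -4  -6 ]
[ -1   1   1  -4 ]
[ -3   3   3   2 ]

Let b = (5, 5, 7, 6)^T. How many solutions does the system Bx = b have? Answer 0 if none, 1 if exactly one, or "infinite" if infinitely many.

Row reduce the augmented matrix [B | b].
Swap R1 ↔ R2
R3 ← R3 + (1/4)·R1: [0, 0, 0, -11/2, 33/4]
R4 ← R4 + (3/4)·R1: [0, 0, 0, -5/2, 39/4]
R3 ← R3 − (11/12)·R2: [0, 0, 0, 0, 11/3]
R4 ← R4 − (5/12)·R2: [0, 0, 0, 0, 23/3]
R4 ← R4 − (23/11)·R3: [0, 0, 0, 0, 0]
The echelon form has 3 nonzero rows; the last pivot sits in the augmented column, so rank(B) = 2 but rank([B|b]) = 3.
Since the ranks differ, the system is inconsistent.
It has no solutions.

0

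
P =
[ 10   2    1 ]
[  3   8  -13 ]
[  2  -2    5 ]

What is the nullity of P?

0

Row reduce to echelon form.
R2 ← R2 − (3/10)·R1: [0, 37/5, -133/10]
R3 ← R3 − (1/5)·R1: [0, -12/5, 24/5]
R3 ← R3 + (12/37)·R2: [0, 0, 18/37]
3 nonzero rows, so rank(P) = 3.
P has 3 columns; by rank–nullity, nullity = 3 − 3 = 0.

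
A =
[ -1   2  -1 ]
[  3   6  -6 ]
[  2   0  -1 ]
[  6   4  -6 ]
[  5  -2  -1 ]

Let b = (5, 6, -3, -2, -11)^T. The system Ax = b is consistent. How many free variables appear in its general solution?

1

Row reduce the augmented matrix [A | b].
R2 ← R2 + (3)·R1: [0, 12, -9, 21]
R3 ← R3 + (2)·R1: [0, 4, -3, 7]
R4 ← R4 + (6)·R1: [0, 16, -12, 28]
R5 ← R5 + (5)·R1: [0, 8, -6, 14]
R3 ← R3 − (1/3)·R2: [0, 0, 0, 0]
R4 ← R4 − (4/3)·R2: [0, 0, 0, 0]
R5 ← R5 − (2/3)·R2: [0, 0, 0, 0]
The echelon form has 2 nonzero rows, and every pivot lies in the first 3 columns, so rank(A) = rank([A|b]) = 2.
The system is consistent.
Free variables = (unknowns) − (rank) = 3 − 2 = 1.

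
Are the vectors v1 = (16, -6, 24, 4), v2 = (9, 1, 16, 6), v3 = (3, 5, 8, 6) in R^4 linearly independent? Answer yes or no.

Form the matrix with these vectors as rows and row reduce.
R2 ← R2 − (9/16)·R1: [0, 35/8, 5/2, 15/4]
R3 ← R3 − (3/16)·R1: [0, 49/8, 7/2, 21/4]
R3 ← R3 − (7/5)·R2: [0, 0, 0, 0]
2 nonzero rows, so the 3 vectors span a space of dimension 2.
Since 2 < 3, the vectors are linearly dependent.

no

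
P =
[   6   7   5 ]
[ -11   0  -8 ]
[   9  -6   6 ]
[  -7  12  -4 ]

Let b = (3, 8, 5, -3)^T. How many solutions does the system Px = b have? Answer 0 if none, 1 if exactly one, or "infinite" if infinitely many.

Row reduce the augmented matrix [P | b].
R2 ← R2 + (11/6)·R1: [0, 77/6, 7/6, 27/2]
R3 ← R3 − (3/2)·R1: [0, -33/2, -3/2, 1/2]
R4 ← R4 + (7/6)·R1: [0, 121/6, 11/6, 1/2]
R3 ← R3 + (9/7)·R2: [0, 0, 0, 125/7]
R4 ← R4 − (11/7)·R2: [0, 0, 0, -145/7]
R4 ← R4 + (29/25)·R3: [0, 0, 0, 0]
The echelon form has 3 nonzero rows; the last pivot sits in the augmented column, so rank(P) = 2 but rank([P|b]) = 3.
Since the ranks differ, the system is inconsistent.
It has no solutions.

0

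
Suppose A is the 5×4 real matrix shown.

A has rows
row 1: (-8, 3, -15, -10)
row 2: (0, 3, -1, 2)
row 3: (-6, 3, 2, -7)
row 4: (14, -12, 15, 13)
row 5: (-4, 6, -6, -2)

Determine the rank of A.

3

Row reduce to echelon form.
R3 ← R3 − (3/4)·R1: [0, 3/4, 53/4, 1/2]
R4 ← R4 + (7/4)·R1: [0, -27/4, -45/4, -9/2]
R5 ← R5 − (1/2)·R1: [0, 9/2, 3/2, 3]
R3 ← R3 − (1/4)·R2: [0, 0, 27/2, 0]
R4 ← R4 + (9/4)·R2: [0, 0, -27/2, 0]
R5 ← R5 − (3/2)·R2: [0, 0, 3, 0]
R4 ← R4 + R3: [0, 0, 0, 0]
R5 ← R5 − (2/9)·R3: [0, 0, 0, 0]
Echelon form has 3 nonzero rows, so rank(A) = 3.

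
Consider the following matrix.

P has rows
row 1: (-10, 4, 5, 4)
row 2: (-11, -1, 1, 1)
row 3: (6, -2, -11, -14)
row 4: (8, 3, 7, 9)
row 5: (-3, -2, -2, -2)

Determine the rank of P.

3

Row reduce to echelon form.
R2 ← R2 − (11/10)·R1: [0, -27/5, -9/2, -17/5]
R3 ← R3 + (3/5)·R1: [0, 2/5, -8, -58/5]
R4 ← R4 + (4/5)·R1: [0, 31/5, 11, 61/5]
R5 ← R5 − (3/10)·R1: [0, -16/5, -7/2, -16/5]
R3 ← R3 + (2/27)·R2: [0, 0, -25/3, -320/27]
R4 ← R4 + (31/27)·R2: [0, 0, 35/6, 224/27]
R5 ← R5 − (16/27)·R2: [0, 0, -5/6, -32/27]
R4 ← R4 + (7/10)·R3: [0, 0, 0, 0]
R5 ← R5 − (1/10)·R3: [0, 0, 0, 0]
Echelon form has 3 nonzero rows, so rank(P) = 3.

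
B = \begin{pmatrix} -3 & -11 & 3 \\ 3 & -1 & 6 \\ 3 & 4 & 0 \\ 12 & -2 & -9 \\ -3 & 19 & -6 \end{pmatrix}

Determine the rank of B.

Row reduce to echelon form.
R2 ← R2 + R1: [0, -12, 9]
R3 ← R3 + R1: [0, -7, 3]
R4 ← R4 + (4)·R1: [0, -46, 3]
R5 ← R5 − R1: [0, 30, -9]
R3 ← R3 − (7/12)·R2: [0, 0, -9/4]
R4 ← R4 − (23/6)·R2: [0, 0, -63/2]
R5 ← R5 + (5/2)·R2: [0, 0, 27/2]
R4 ← R4 − (14)·R3: [0, 0, 0]
R5 ← R5 + (6)·R3: [0, 0, 0]
Echelon form has 3 nonzero rows, so rank(B) = 3.

3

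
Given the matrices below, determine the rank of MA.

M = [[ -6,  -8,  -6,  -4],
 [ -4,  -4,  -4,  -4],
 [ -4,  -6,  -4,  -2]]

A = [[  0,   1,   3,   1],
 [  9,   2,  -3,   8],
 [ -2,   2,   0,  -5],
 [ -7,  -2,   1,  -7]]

First compute MA:
[[-32, -26,   2, -12],
 [  0, -12,  -4,  12],
 [-32, -20,   4, -18]]
Now row reduce the product.
R3 ← R3 − R1: [0, 6, 2, -6]
R3 ← R3 + (1/2)·R2: [0, 0, 0, 0]
2 nonzero rows, so rank(MA) = 2.

2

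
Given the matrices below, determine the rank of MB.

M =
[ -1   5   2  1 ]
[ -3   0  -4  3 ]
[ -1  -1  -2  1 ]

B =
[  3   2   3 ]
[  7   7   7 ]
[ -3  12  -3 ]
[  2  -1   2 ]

2

First compute MB:
[[ 28,  56,  28],
 [  9, -57,   9],
 [ -2, -34,  -2]]
Now row reduce the product.
R2 ← R2 − (9/28)·R1: [0, -75, 0]
R3 ← R3 + (1/14)·R1: [0, -30, 0]
R3 ← R3 − (2/5)·R2: [0, 0, 0]
2 nonzero rows, so rank(MB) = 2.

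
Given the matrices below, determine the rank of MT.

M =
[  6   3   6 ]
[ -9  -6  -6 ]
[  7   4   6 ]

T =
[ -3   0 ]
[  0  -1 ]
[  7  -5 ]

2

First compute MT:
[[ 24, -33],
 [-15,  36],
 [ 21, -34]]
Now row reduce the product.
R2 ← R2 + (5/8)·R1: [0, 123/8]
R3 ← R3 − (7/8)·R1: [0, -41/8]
R3 ← R3 + (1/3)·R2: [0, 0]
2 nonzero rows, so rank(MT) = 2.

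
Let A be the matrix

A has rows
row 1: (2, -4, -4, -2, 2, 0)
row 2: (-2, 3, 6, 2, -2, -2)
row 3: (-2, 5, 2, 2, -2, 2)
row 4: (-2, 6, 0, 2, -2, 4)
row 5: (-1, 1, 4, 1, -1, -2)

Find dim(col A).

2

Row reduce to echelon form.
R2 ← R2 + R1: [0, -1, 2, 0, 0, -2]
R3 ← R3 + R1: [0, 1, -2, 0, 0, 2]
R4 ← R4 + R1: [0, 2, -4, 0, 0, 4]
R5 ← R5 + (1/2)·R1: [0, -1, 2, 0, 0, -2]
R3 ← R3 + R2: [0, 0, 0, 0, 0, 0]
R4 ← R4 + (2)·R2: [0, 0, 0, 0, 0, 0]
R5 ← R5 − R2: [0, 0, 0, 0, 0, 0]
Echelon form has 2 nonzero rows, so rank(A) = 2.
The column space has dimension equal to the rank: 2.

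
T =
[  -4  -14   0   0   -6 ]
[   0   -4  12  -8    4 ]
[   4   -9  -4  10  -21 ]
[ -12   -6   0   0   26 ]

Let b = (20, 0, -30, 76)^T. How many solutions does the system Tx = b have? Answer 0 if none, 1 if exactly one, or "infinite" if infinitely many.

Row reduce the augmented matrix [T | b].
R3 ← R3 + R1: [0, -23, -4, 10, -27, -10]
R4 ← R4 − (3)·R1: [0, 36, 0, 0, 44, 16]
R3 ← R3 − (23/4)·R2: [0, 0, -73, 56, -50, -10]
R4 ← R4 + (9)·R2: [0, 0, 108, -72, 80, 16]
R4 ← R4 + (108/73)·R3: [0, 0, 0, 792/73, 440/73, 88/73]
The echelon form has 4 nonzero rows, and every pivot lies in the first 5 columns, so rank(T) = rank([T|b]) = 4.
The system is consistent.
rank = 4 < 5 unknowns, so there are infinitely many solutions.

infinite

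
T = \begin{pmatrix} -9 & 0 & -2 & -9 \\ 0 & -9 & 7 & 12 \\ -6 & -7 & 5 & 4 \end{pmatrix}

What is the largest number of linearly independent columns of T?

Row reduce to echelon form.
R3 ← R3 − (2/3)·R1: [0, -7, 19/3, 10]
R3 ← R3 − (7/9)·R2: [0, 0, 8/9, 2/3]
Echelon form has 3 nonzero rows, so rank(T) = 3.
The rank gives the maximum number of linearly independent columns: 3.

3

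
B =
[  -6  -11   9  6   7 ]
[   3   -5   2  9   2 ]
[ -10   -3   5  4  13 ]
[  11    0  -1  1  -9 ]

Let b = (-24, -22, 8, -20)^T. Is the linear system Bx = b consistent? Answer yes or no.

yes

Row reduce the augmented matrix [B | b].
R2 ← R2 + (1/2)·R1: [0, -21/2, 13/2, 12, 11/2, -34]
R3 ← R3 − (5/3)·R1: [0, 46/3, -10, -6, 4/3, 48]
R4 ← R4 + (11/6)·R1: [0, -121/6, 31/2, 12, 23/6, -64]
R3 ← R3 + (92/63)·R2: [0, 0, -32/63, 242/21, 590/63, -104/63]
R4 ← R4 − (121/63)·R2: [0, 0, 190/63, -232/21, -424/63, 82/63]
R4 ← R4 + (95/16)·R3: [0, 0, 0, 459/8, 391/8, -17/2]
The echelon form has 4 nonzero rows, and every pivot lies in the first 5 columns, so rank(B) = rank([B|b]) = 4.
The system is consistent.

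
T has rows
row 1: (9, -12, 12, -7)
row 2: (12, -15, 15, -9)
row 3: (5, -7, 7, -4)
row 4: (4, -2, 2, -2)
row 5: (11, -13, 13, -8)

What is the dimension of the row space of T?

Row reduce to echelon form.
R2 ← R2 − (4/3)·R1: [0, 1, -1, 1/3]
R3 ← R3 − (5/9)·R1: [0, -1/3, 1/3, -1/9]
R4 ← R4 − (4/9)·R1: [0, 10/3, -10/3, 10/9]
R5 ← R5 − (11/9)·R1: [0, 5/3, -5/3, 5/9]
R3 ← R3 + (1/3)·R2: [0, 0, 0, 0]
R4 ← R4 − (10/3)·R2: [0, 0, 0, 0]
R5 ← R5 − (5/3)·R2: [0, 0, 0, 0]
Echelon form has 2 nonzero rows, so rank(T) = 2.
The row space has dimension equal to the rank: 2.

2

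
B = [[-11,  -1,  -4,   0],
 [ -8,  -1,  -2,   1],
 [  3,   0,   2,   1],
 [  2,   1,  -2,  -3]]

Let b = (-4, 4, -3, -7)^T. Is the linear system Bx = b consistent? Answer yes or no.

no

Row reduce the augmented matrix [B | b].
R2 ← R2 − (8/11)·R1: [0, -3/11, 10/11, 1, 76/11]
R3 ← R3 + (3/11)·R1: [0, -3/11, 10/11, 1, -45/11]
R4 ← R4 + (2/11)·R1: [0, 9/11, -30/11, -3, -85/11]
R3 ← R3 − R2: [0, 0, 0, 0, -11]
R4 ← R4 + (3)·R2: [0, 0, 0, 0, 13]
R4 ← R4 + (13/11)·R3: [0, 0, 0, 0, 0]
The echelon form has 3 nonzero rows; the last pivot sits in the augmented column, so rank(B) = 2 but rank([B|b]) = 3.
Since the ranks differ, the system is inconsistent.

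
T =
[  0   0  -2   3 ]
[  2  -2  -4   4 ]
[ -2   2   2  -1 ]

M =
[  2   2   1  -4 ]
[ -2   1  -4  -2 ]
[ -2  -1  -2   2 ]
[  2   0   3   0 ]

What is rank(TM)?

First compute TM:
[[ 10,   2,  13,  -4],
 [ 24,   6,  30, -12],
 [-14,  -4, -17,   8]]
Now row reduce the product.
R2 ← R2 − (12/5)·R1: [0, 6/5, -6/5, -12/5]
R3 ← R3 + (7/5)·R1: [0, -6/5, 6/5, 12/5]
R3 ← R3 + R2: [0, 0, 0, 0]
2 nonzero rows, so rank(TM) = 2.

2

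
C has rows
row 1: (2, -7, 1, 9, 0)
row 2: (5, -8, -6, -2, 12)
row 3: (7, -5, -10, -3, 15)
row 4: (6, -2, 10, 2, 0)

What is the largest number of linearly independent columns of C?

Row reduce to echelon form.
R2 ← R2 − (5/2)·R1: [0, 19/2, -17/2, -49/2, 12]
R3 ← R3 − (7/2)·R1: [0, 39/2, -27/2, -69/2, 15]
R4 ← R4 − (3)·R1: [0, 19, 7, -25, 0]
R3 ← R3 − (39/19)·R2: [0, 0, 75/19, 300/19, -183/19]
R4 ← R4 − (2)·R2: [0, 0, 24, 24, -24]
R4 ← R4 − (152/25)·R3: [0, 0, 0, -72, 864/25]
Echelon form has 4 nonzero rows, so rank(C) = 4.
The rank gives the maximum number of linearly independent columns: 4.

4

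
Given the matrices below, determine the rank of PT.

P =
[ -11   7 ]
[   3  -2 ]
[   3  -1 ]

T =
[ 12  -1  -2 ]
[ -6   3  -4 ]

2

First compute PT:
[[-174,  32,  -6],
 [ 48,  -9,   2],
 [ 42,  -6,  -2]]
Now row reduce the product.
R2 ← R2 + (8/29)·R1: [0, -5/29, 10/29]
R3 ← R3 + (7/29)·R1: [0, 50/29, -100/29]
R3 ← R3 + (10)·R2: [0, 0, 0]
2 nonzero rows, so rank(PT) = 2.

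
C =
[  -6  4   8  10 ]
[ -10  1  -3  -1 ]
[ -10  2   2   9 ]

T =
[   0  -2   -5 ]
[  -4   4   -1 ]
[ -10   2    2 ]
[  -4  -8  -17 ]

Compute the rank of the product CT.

3

First compute CT:
[[-136, -36, -128],
 [ 30,  26,  60],
 [-64, -40, -101]]
Now row reduce the product.
R2 ← R2 + (15/68)·R1: [0, 307/17, 540/17]
R3 ← R3 − (8/17)·R1: [0, -392/17, -693/17]
R3 ← R3 + (392/307)·R2: [0, 0, -63/307]
3 nonzero rows, so rank(CT) = 3.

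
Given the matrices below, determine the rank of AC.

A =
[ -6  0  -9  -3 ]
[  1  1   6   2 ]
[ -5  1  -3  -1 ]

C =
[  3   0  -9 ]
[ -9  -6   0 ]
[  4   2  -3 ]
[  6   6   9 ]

First compute AC:
[[-72, -36,  54],
 [ 30,  18,  -9],
 [-42, -18,  45]]
Now row reduce the product.
R2 ← R2 + (5/12)·R1: [0, 3, 27/2]
R3 ← R3 − (7/12)·R1: [0, 3, 27/2]
R3 ← R3 − R2: [0, 0, 0]
2 nonzero rows, so rank(AC) = 2.

2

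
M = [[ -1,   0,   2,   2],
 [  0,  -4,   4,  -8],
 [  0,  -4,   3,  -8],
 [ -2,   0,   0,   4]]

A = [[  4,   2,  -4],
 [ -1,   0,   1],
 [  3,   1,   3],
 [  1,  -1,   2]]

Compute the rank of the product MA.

3

First compute MA:
[[  4,  -2,  14],
 [  8,  12,  -8],
 [  5,  11, -11],
 [ -4,  -8,  16]]
Now row reduce the product.
R2 ← R2 − (2)·R1: [0, 16, -36]
R3 ← R3 − (5/4)·R1: [0, 27/2, -57/2]
R4 ← R4 + R1: [0, -10, 30]
R3 ← R3 − (27/32)·R2: [0, 0, 15/8]
R4 ← R4 + (5/8)·R2: [0, 0, 15/2]
R4 ← R4 − (4)·R3: [0, 0, 0]
3 nonzero rows, so rank(MA) = 3.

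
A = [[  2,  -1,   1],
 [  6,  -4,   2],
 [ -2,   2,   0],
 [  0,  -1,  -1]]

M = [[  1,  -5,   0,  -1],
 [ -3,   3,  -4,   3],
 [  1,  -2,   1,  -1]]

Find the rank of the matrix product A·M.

First compute AM:
[[  6, -15,   5,  -6],
 [ 20, -46,  18, -20],
 [ -8,  16,  -8,   8],
 [  2,  -1,   3,  -2]]
Now row reduce the product.
R2 ← R2 − (10/3)·R1: [0, 4, 4/3, 0]
R3 ← R3 + (4/3)·R1: [0, -4, -4/3, 0]
R4 ← R4 − (1/3)·R1: [0, 4, 4/3, 0]
R3 ← R3 + R2: [0, 0, 0, 0]
R4 ← R4 − R2: [0, 0, 0, 0]
2 nonzero rows, so rank(AM) = 2.

2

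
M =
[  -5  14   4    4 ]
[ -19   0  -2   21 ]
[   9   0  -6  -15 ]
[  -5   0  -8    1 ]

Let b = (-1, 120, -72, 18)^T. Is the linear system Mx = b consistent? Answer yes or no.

Row reduce the augmented matrix [M | b].
R2 ← R2 − (19/5)·R1: [0, -266/5, -86/5, 29/5, 619/5]
R3 ← R3 + (9/5)·R1: [0, 126/5, 6/5, -39/5, -369/5]
R4 ← R4 − R1: [0, -14, -12, -3, 19]
R3 ← R3 + (9/19)·R2: [0, 0, -132/19, -96/19, -288/19]
R4 ← R4 − (5/19)·R2: [0, 0, -142/19, -86/19, -258/19]
R4 ← R4 − (71/66)·R3: [0, 0, 0, 10/11, 30/11]
The echelon form has 4 nonzero rows, and every pivot lies in the first 4 columns, so rank(M) = rank([M|b]) = 4.
The system is consistent.

yes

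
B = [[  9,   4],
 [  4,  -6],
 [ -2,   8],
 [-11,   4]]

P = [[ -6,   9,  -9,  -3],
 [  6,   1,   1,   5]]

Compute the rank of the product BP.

First compute BP:
[[-30,  85, -77,  -7],
 [-60,  30, -42, -42],
 [ 60, -10,  26,  46],
 [ 90, -95, 103,  53]]
Now row reduce the product.
R2 ← R2 − (2)·R1: [0, -140, 112, -28]
R3 ← R3 + (2)·R1: [0, 160, -128, 32]
R4 ← R4 + (3)·R1: [0, 160, -128, 32]
R3 ← R3 + (8/7)·R2: [0, 0, 0, 0]
R4 ← R4 + (8/7)·R2: [0, 0, 0, 0]
2 nonzero rows, so rank(BP) = 2.

2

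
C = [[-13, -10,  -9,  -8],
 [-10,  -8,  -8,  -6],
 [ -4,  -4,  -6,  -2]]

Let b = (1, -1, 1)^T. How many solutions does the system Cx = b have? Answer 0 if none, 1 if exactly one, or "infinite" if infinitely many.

Row reduce the augmented matrix [C | b].
R2 ← R2 − (10/13)·R1: [0, -4/13, -14/13, 2/13, -23/13]
R3 ← R3 − (4/13)·R1: [0, -12/13, -42/13, 6/13, 9/13]
R3 ← R3 − (3)·R2: [0, 0, 0, 0, 6]
The echelon form has 3 nonzero rows; the last pivot sits in the augmented column, so rank(C) = 2 but rank([C|b]) = 3.
Since the ranks differ, the system is inconsistent.
It has no solutions.

0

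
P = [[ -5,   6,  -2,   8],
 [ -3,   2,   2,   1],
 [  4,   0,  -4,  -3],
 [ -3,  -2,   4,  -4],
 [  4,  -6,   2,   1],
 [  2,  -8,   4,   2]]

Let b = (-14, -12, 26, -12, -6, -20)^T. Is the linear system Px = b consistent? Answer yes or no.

yes

Row reduce the augmented matrix [P | b].
R2 ← R2 − (3/5)·R1: [0, -8/5, 16/5, -19/5, -18/5]
R3 ← R3 + (4/5)·R1: [0, 24/5, -28/5, 17/5, 74/5]
R4 ← R4 − (3/5)·R1: [0, -28/5, 26/5, -44/5, -18/5]
R5 ← R5 + (4/5)·R1: [0, -6/5, 2/5, 37/5, -86/5]
R6 ← R6 + (2/5)·R1: [0, -28/5, 16/5, 26/5, -128/5]
R3 ← R3 + (3)·R2: [0, 0, 4, -8, 4]
R4 ← R4 − (7/2)·R2: [0, 0, -6, 9/2, 9]
R5 ← R5 − (3/4)·R2: [0, 0, -2, 41/4, -29/2]
R6 ← R6 − (7/2)·R2: [0, 0, -8, 37/2, -13]
R4 ← R4 + (3/2)·R3: [0, 0, 0, -15/2, 15]
R5 ← R5 + (1/2)·R3: [0, 0, 0, 25/4, -25/2]
R6 ← R6 + (2)·R3: [0, 0, 0, 5/2, -5]
R5 ← R5 + (5/6)·R4: [0, 0, 0, 0, 0]
R6 ← R6 + (1/3)·R4: [0, 0, 0, 0, 0]
The echelon form has 4 nonzero rows, and every pivot lies in the first 4 columns, so rank(P) = rank([P|b]) = 4.
The system is consistent.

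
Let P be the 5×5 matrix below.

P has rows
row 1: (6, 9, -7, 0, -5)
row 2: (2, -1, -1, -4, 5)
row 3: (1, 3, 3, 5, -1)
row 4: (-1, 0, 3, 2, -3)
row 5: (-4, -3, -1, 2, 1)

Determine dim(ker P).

1

Row reduce to echelon form.
R2 ← R2 − (1/3)·R1: [0, -4, 4/3, -4, 20/3]
R3 ← R3 − (1/6)·R1: [0, 3/2, 25/6, 5, -1/6]
R4 ← R4 + (1/6)·R1: [0, 3/2, 11/6, 2, -23/6]
R5 ← R5 + (2/3)·R1: [0, 3, -17/3, 2, -7/3]
R3 ← R3 + (3/8)·R2: [0, 0, 14/3, 7/2, 7/3]
R4 ← R4 + (3/8)·R2: [0, 0, 7/3, 1/2, -4/3]
R5 ← R5 + (3/4)·R2: [0, 0, -14/3, -1, 8/3]
R4 ← R4 − (1/2)·R3: [0, 0, 0, -5/4, -5/2]
R5 ← R5 + R3: [0, 0, 0, 5/2, 5]
R5 ← R5 + (2)·R4: [0, 0, 0, 0, 0]
4 nonzero rows, so rank(P) = 4.
P has 5 columns; by rank–nullity, nullity = 5 − 4 = 1.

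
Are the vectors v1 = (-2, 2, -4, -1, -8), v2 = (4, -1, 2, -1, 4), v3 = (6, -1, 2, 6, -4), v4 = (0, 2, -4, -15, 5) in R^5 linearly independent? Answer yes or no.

Form the matrix with these vectors as rows and row reduce.
R2 ← R2 + (2)·R1: [0, 3, -6, -3, -12]
R3 ← R3 + (3)·R1: [0, 5, -10, 3, -28]
R3 ← R3 − (5/3)·R2: [0, 0, 0, 8, -8]
R4 ← R4 − (2/3)·R2: [0, 0, 0, -13, 13]
R4 ← R4 + (13/8)·R3: [0, 0, 0, 0, 0]
3 nonzero rows, so the 4 vectors span a space of dimension 3.
Since 3 < 4, the vectors are linearly dependent.

no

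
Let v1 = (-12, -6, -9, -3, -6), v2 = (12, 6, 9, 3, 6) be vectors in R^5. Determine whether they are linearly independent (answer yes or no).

no

Form the matrix with these vectors as rows and row reduce.
R2 ← R2 + R1: [0, 0, 0, 0, 0]
1 nonzero row, so the 2 vectors span a space of dimension 1.
Since 1 < 2, the vectors are linearly dependent.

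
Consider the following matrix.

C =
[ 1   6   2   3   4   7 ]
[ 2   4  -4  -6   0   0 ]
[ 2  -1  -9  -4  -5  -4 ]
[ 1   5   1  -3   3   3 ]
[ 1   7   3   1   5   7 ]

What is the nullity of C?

Row reduce to echelon form.
R2 ← R2 − (2)·R1: [0, -8, -8, -12, -8, -14]
R3 ← R3 − (2)·R1: [0, -13, -13, -10, -13, -18]
R4 ← R4 − R1: [0, -1, -1, -6, -1, -4]
R5 ← R5 − R1: [0, 1, 1, -2, 1, 0]
R3 ← R3 − (13/8)·R2: [0, 0, 0, 19/2, 0, 19/4]
R4 ← R4 − (1/8)·R2: [0, 0, 0, -9/2, 0, -9/4]
R5 ← R5 + (1/8)·R2: [0, 0, 0, -7/2, 0, -7/4]
R4 ← R4 + (9/19)·R3: [0, 0, 0, 0, 0, 0]
R5 ← R5 + (7/19)·R3: [0, 0, 0, 0, 0, 0]
3 nonzero rows, so rank(C) = 3.
C has 6 columns; by rank–nullity, nullity = 6 − 3 = 3.

3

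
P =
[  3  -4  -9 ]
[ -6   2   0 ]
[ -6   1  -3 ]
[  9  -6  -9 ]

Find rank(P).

Row reduce to echelon form.
R2 ← R2 + (2)·R1: [0, -6, -18]
R3 ← R3 + (2)·R1: [0, -7, -21]
R4 ← R4 − (3)·R1: [0, 6, 18]
R3 ← R3 − (7/6)·R2: [0, 0, 0]
R4 ← R4 + R2: [0, 0, 0]
Echelon form has 2 nonzero rows, so rank(P) = 2.

2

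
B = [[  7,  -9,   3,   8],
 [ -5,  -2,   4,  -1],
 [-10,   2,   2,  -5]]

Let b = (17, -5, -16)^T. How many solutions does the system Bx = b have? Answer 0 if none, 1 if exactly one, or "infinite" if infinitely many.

infinite

Row reduce the augmented matrix [B | b].
R2 ← R2 + (5/7)·R1: [0, -59/7, 43/7, 33/7, 50/7]
R3 ← R3 + (10/7)·R1: [0, -76/7, 44/7, 45/7, 58/7]
R3 ← R3 − (76/59)·R2: [0, 0, -96/59, 21/59, -54/59]
The echelon form has 3 nonzero rows, and every pivot lies in the first 4 columns, so rank(B) = rank([B|b]) = 3.
The system is consistent.
rank = 3 < 4 unknowns, so there are infinitely many solutions.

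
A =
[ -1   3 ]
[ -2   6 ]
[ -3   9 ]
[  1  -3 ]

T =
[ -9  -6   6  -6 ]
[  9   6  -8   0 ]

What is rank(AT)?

1

First compute AT:
[[ 36,  24, -30,   6],
 [ 72,  48, -60,  12],
 [108,  72, -90,  18],
 [-36, -24,  30,  -6]]
Now row reduce the product.
R2 ← R2 − (2)·R1: [0, 0, 0, 0]
R3 ← R3 − (3)·R1: [0, 0, 0, 0]
R4 ← R4 + R1: [0, 0, 0, 0]
1 nonzero row, so rank(AT) = 1.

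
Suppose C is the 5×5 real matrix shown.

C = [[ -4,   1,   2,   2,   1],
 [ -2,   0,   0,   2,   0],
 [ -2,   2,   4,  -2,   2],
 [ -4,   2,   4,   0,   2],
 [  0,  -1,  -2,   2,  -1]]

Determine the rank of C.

Row reduce to echelon form.
R2 ← R2 − (1/2)·R1: [0, -1/2, -1, 1, -1/2]
R3 ← R3 − (1/2)·R1: [0, 3/2, 3, -3, 3/2]
R4 ← R4 − R1: [0, 1, 2, -2, 1]
R3 ← R3 + (3)·R2: [0, 0, 0, 0, 0]
R4 ← R4 + (2)·R2: [0, 0, 0, 0, 0]
R5 ← R5 − (2)·R2: [0, 0, 0, 0, 0]
Echelon form has 2 nonzero rows, so rank(C) = 2.

2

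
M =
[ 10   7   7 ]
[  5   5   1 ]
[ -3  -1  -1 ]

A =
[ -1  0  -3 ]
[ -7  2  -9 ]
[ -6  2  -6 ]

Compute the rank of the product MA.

2

First compute MA:
[[-101,  28, -135],
 [-46,  12, -66],
 [ 16,  -4,  24]]
Now row reduce the product.
R2 ← R2 − (46/101)·R1: [0, -76/101, -456/101]
R3 ← R3 + (16/101)·R1: [0, 44/101, 264/101]
R3 ← R3 + (11/19)·R2: [0, 0, 0]
2 nonzero rows, so rank(MA) = 2.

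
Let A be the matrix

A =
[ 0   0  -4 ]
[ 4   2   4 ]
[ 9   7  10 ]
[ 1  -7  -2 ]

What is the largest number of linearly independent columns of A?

3

Row reduce to echelon form.
Swap R1 ↔ R2
R3 ← R3 − (9/4)·R1: [0, 5/2, 1]
R4 ← R4 − (1/4)·R1: [0, -15/2, -3]
Swap R2 ↔ R3
R4 ← R4 + (3)·R2: [0, 0, 0]
Echelon form has 3 nonzero rows, so rank(A) = 3.
The rank gives the maximum number of linearly independent columns: 3.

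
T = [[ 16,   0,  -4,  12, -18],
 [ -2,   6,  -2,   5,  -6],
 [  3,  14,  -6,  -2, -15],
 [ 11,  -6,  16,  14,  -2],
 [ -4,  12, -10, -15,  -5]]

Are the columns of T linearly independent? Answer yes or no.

Row reduce T to echelon form.
R2 ← R2 + (1/8)·R1: [0, 6, -5/2, 13/2, -33/4]
R3 ← R3 − (3/16)·R1: [0, 14, -21/4, -17/4, -93/8]
R4 ← R4 − (11/16)·R1: [0, -6, 75/4, 23/4, 83/8]
R5 ← R5 + (1/4)·R1: [0, 12, -11, -12, -19/2]
R3 ← R3 − (7/3)·R2: [0, 0, 7/12, -233/12, 61/8]
R4 ← R4 + R2: [0, 0, 65/4, 49/4, 17/8]
R5 ← R5 − (2)·R2: [0, 0, -6, -25, 7]
R4 ← R4 − (195/7)·R3: [0, 0, 0, 3872/7, -1472/7]
R5 ← R5 + (72/7)·R3: [0, 0, 0, -1573/7, 598/7]
R5 ← R5 + (13/32)·R4: [0, 0, 0, 0, 0]
4 pivots among 5 columns.
Only 4 < 5 pivot columns, so the columns are linearly dependent.

no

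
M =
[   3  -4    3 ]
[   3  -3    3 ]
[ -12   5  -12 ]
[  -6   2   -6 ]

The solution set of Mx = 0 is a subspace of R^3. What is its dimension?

Row reduce to echelon form.
R2 ← R2 − R1: [0, 1, 0]
R3 ← R3 + (4)·R1: [0, -11, 0]
R4 ← R4 + (2)·R1: [0, -6, 0]
R3 ← R3 + (11)·R2: [0, 0, 0]
R4 ← R4 + (6)·R2: [0, 0, 0]
2 nonzero rows, so rank(M) = 2.
M has 3 columns; by rank–nullity, nullity = 3 − 2 = 1.

1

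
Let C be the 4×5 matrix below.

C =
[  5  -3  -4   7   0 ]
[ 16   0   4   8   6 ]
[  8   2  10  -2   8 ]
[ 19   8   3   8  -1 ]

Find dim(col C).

3

Row reduce to echelon form.
R2 ← R2 − (16/5)·R1: [0, 48/5, 84/5, -72/5, 6]
R3 ← R3 − (8/5)·R1: [0, 34/5, 82/5, -66/5, 8]
R4 ← R4 − (19/5)·R1: [0, 97/5, 91/5, -93/5, -1]
R3 ← R3 − (17/24)·R2: [0, 0, 9/2, -3, 15/4]
R4 ← R4 − (97/48)·R2: [0, 0, -63/4, 21/2, -105/8]
R4 ← R4 + (7/2)·R3: [0, 0, 0, 0, 0]
Echelon form has 3 nonzero rows, so rank(C) = 3.
The column space has dimension equal to the rank: 3.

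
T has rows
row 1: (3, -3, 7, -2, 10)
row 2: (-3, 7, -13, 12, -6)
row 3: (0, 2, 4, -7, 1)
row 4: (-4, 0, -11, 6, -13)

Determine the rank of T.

4

Row reduce to echelon form.
R2 ← R2 + R1: [0, 4, -6, 10, 4]
R4 ← R4 + (4/3)·R1: [0, -4, -5/3, 10/3, 1/3]
R3 ← R3 − (1/2)·R2: [0, 0, 7, -12, -1]
R4 ← R4 + R2: [0, 0, -23/3, 40/3, 13/3]
R4 ← R4 + (23/21)·R3: [0, 0, 0, 4/21, 68/21]
Echelon form has 4 nonzero rows, so rank(T) = 4.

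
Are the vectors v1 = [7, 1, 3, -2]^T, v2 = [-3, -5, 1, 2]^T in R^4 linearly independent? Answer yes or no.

Form the matrix with these vectors as rows and row reduce.
R2 ← R2 + (3/7)·R1: [0, -32/7, 16/7, 8/7]
2 nonzero rows, so the 2 vectors span a space of dimension 2.
Since 2 = 2, the vectors are linearly independent.

yes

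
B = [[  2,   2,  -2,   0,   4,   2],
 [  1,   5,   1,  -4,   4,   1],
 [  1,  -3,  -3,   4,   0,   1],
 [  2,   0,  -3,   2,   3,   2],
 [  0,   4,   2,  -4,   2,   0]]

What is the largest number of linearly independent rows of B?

2

Row reduce to echelon form.
R2 ← R2 − (1/2)·R1: [0, 4, 2, -4, 2, 0]
R3 ← R3 − (1/2)·R1: [0, -4, -2, 4, -2, 0]
R4 ← R4 − R1: [0, -2, -1, 2, -1, 0]
R3 ← R3 + R2: [0, 0, 0, 0, 0, 0]
R4 ← R4 + (1/2)·R2: [0, 0, 0, 0, 0, 0]
R5 ← R5 − R2: [0, 0, 0, 0, 0, 0]
Echelon form has 2 nonzero rows, so rank(B) = 2.
The rank gives the maximum number of linearly independent rows: 2.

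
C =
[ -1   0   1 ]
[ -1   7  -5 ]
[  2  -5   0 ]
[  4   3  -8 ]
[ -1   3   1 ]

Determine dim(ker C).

Row reduce to echelon form.
R2 ← R2 − R1: [0, 7, -6]
R3 ← R3 + (2)·R1: [0, -5, 2]
R4 ← R4 + (4)·R1: [0, 3, -4]
R5 ← R5 − R1: [0, 3, 0]
R3 ← R3 + (5/7)·R2: [0, 0, -16/7]
R4 ← R4 − (3/7)·R2: [0, 0, -10/7]
R5 ← R5 − (3/7)·R2: [0, 0, 18/7]
R4 ← R4 − (5/8)·R3: [0, 0, 0]
R5 ← R5 + (9/8)·R3: [0, 0, 0]
3 nonzero rows, so rank(C) = 3.
C has 3 columns; by rank–nullity, nullity = 3 − 3 = 0.

0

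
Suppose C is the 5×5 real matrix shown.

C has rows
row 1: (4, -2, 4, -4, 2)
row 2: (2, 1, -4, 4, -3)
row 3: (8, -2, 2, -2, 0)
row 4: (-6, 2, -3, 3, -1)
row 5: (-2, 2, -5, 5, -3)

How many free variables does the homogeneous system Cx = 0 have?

Row reduce to echelon form.
R2 ← R2 − (1/2)·R1: [0, 2, -6, 6, -4]
R3 ← R3 − (2)·R1: [0, 2, -6, 6, -4]
R4 ← R4 + (3/2)·R1: [0, -1, 3, -3, 2]
R5 ← R5 + (1/2)·R1: [0, 1, -3, 3, -2]
R3 ← R3 − R2: [0, 0, 0, 0, 0]
R4 ← R4 + (1/2)·R2: [0, 0, 0, 0, 0]
R5 ← R5 − (1/2)·R2: [0, 0, 0, 0, 0]
2 nonzero rows, so rank(C) = 2.
C has 5 columns; by rank–nullity, nullity = 5 − 2 = 3.

3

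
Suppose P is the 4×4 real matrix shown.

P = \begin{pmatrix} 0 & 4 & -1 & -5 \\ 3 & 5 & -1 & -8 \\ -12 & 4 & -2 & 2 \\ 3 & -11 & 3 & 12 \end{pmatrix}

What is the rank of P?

Row reduce to echelon form.
Swap R1 ↔ R2
R3 ← R3 + (4)·R1: [0, 24, -6, -30]
R4 ← R4 − R1: [0, -16, 4, 20]
R3 ← R3 − (6)·R2: [0, 0, 0, 0]
R4 ← R4 + (4)·R2: [0, 0, 0, 0]
Echelon form has 2 nonzero rows, so rank(P) = 2.

2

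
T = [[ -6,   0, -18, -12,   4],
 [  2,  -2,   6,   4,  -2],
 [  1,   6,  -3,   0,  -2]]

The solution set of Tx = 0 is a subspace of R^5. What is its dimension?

2

Row reduce to echelon form.
R2 ← R2 + (1/3)·R1: [0, -2, 0, 0, -2/3]
R3 ← R3 + (1/6)·R1: [0, 6, -6, -2, -4/3]
R3 ← R3 + (3)·R2: [0, 0, -6, -2, -10/3]
3 nonzero rows, so rank(T) = 3.
T has 5 columns; by rank–nullity, nullity = 5 − 3 = 2.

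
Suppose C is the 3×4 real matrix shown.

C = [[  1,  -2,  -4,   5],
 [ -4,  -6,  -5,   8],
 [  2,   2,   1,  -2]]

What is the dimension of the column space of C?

Row reduce to echelon form.
R2 ← R2 + (4)·R1: [0, -14, -21, 28]
R3 ← R3 − (2)·R1: [0, 6, 9, -12]
R3 ← R3 + (3/7)·R2: [0, 0, 0, 0]
Echelon form has 2 nonzero rows, so rank(C) = 2.
The column space has dimension equal to the rank: 2.

2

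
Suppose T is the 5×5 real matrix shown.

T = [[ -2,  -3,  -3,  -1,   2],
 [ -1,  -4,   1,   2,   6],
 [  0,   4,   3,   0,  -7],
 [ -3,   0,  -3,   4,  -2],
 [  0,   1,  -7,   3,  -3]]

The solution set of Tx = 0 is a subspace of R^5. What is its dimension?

Row reduce to echelon form.
R2 ← R2 − (1/2)·R1: [0, -5/2, 5/2, 5/2, 5]
R4 ← R4 − (3/2)·R1: [0, 9/2, 3/2, 11/2, -5]
R3 ← R3 + (8/5)·R2: [0, 0, 7, 4, 1]
R4 ← R4 + (9/5)·R2: [0, 0, 6, 10, 4]
R5 ← R5 + (2/5)·R2: [0, 0, -6, 4, -1]
R4 ← R4 − (6/7)·R3: [0, 0, 0, 46/7, 22/7]
R5 ← R5 + (6/7)·R3: [0, 0, 0, 52/7, -1/7]
R5 ← R5 − (26/23)·R4: [0, 0, 0, 0, -85/23]
5 nonzero rows, so rank(T) = 5.
T has 5 columns; by rank–nullity, nullity = 5 − 5 = 0.

0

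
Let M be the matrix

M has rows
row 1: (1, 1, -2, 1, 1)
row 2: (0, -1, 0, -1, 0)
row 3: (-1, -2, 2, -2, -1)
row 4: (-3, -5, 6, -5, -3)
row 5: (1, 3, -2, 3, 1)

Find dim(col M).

Row reduce to echelon form.
R3 ← R3 + R1: [0, -1, 0, -1, 0]
R4 ← R4 + (3)·R1: [0, -2, 0, -2, 0]
R5 ← R5 − R1: [0, 2, 0, 2, 0]
R3 ← R3 − R2: [0, 0, 0, 0, 0]
R4 ← R4 − (2)·R2: [0, 0, 0, 0, 0]
R5 ← R5 + (2)·R2: [0, 0, 0, 0, 0]
Echelon form has 2 nonzero rows, so rank(M) = 2.
The column space has dimension equal to the rank: 2.

2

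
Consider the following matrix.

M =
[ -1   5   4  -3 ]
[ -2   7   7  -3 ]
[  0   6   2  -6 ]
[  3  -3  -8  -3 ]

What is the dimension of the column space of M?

2

Row reduce to echelon form.
R2 ← R2 − (2)·R1: [0, -3, -1, 3]
R4 ← R4 + (3)·R1: [0, 12, 4, -12]
R3 ← R3 + (2)·R2: [0, 0, 0, 0]
R4 ← R4 + (4)·R2: [0, 0, 0, 0]
Echelon form has 2 nonzero rows, so rank(M) = 2.
The column space has dimension equal to the rank: 2.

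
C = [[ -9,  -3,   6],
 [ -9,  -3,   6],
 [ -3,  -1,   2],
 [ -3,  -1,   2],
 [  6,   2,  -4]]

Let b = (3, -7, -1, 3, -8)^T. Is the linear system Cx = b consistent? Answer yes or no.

no

Row reduce the augmented matrix [C | b].
R2 ← R2 − R1: [0, 0, 0, -10]
R3 ← R3 − (1/3)·R1: [0, 0, 0, -2]
R4 ← R4 − (1/3)·R1: [0, 0, 0, 2]
R5 ← R5 + (2/3)·R1: [0, 0, 0, -6]
R3 ← R3 − (1/5)·R2: [0, 0, 0, 0]
R4 ← R4 + (1/5)·R2: [0, 0, 0, 0]
R5 ← R5 − (3/5)·R2: [0, 0, 0, 0]
The echelon form has 2 nonzero rows; the last pivot sits in the augmented column, so rank(C) = 1 but rank([C|b]) = 2.
Since the ranks differ, the system is inconsistent.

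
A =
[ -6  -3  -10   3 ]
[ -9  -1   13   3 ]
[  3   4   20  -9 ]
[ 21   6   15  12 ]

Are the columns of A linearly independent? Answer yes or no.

no

Row reduce A to echelon form.
R2 ← R2 − (3/2)·R1: [0, 7/2, 28, -3/2]
R3 ← R3 + (1/2)·R1: [0, 5/2, 15, -15/2]
R4 ← R4 + (7/2)·R1: [0, -9/2, -20, 45/2]
R3 ← R3 − (5/7)·R2: [0, 0, -5, -45/7]
R4 ← R4 + (9/7)·R2: [0, 0, 16, 144/7]
R4 ← R4 + (16/5)·R3: [0, 0, 0, 0]
3 pivots among 4 columns.
Only 3 < 4 pivot columns, so the columns are linearly dependent.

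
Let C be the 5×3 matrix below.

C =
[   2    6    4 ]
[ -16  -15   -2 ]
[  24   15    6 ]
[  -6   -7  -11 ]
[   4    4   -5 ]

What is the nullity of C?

Row reduce to echelon form.
R2 ← R2 + (8)·R1: [0, 33, 30]
R3 ← R3 − (12)·R1: [0, -57, -42]
R4 ← R4 + (3)·R1: [0, 11, 1]
R5 ← R5 − (2)·R1: [0, -8, -13]
R3 ← R3 + (19/11)·R2: [0, 0, 108/11]
R4 ← R4 − (1/3)·R2: [0, 0, -9]
R5 ← R5 + (8/33)·R2: [0, 0, -63/11]
R4 ← R4 + (11/12)·R3: [0, 0, 0]
R5 ← R5 + (7/12)·R3: [0, 0, 0]
3 nonzero rows, so rank(C) = 3.
C has 3 columns; by rank–nullity, nullity = 3 − 3 = 0.

0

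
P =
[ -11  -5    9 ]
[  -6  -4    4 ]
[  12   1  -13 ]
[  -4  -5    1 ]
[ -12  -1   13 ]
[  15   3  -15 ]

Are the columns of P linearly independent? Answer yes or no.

no

Row reduce P to echelon form.
R2 ← R2 − (6/11)·R1: [0, -14/11, -10/11]
R3 ← R3 + (12/11)·R1: [0, -49/11, -35/11]
R4 ← R4 − (4/11)·R1: [0, -35/11, -25/11]
R5 ← R5 − (12/11)·R1: [0, 49/11, 35/11]
R6 ← R6 + (15/11)·R1: [0, -42/11, -30/11]
R3 ← R3 − (7/2)·R2: [0, 0, 0]
R4 ← R4 − (5/2)·R2: [0, 0, 0]
R5 ← R5 + (7/2)·R2: [0, 0, 0]
R6 ← R6 − (3)·R2: [0, 0, 0]
2 pivots among 3 columns.
Only 2 < 3 pivot columns, so the columns are linearly dependent.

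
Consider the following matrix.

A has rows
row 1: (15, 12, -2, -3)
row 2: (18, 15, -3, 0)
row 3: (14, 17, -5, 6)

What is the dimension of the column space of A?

Row reduce to echelon form.
R2 ← R2 − (6/5)·R1: [0, 3/5, -3/5, 18/5]
R3 ← R3 − (14/15)·R1: [0, 29/5, -47/15, 44/5]
R3 ← R3 − (29/3)·R2: [0, 0, 8/3, -26]
Echelon form has 3 nonzero rows, so rank(A) = 3.
The column space has dimension equal to the rank: 3.

3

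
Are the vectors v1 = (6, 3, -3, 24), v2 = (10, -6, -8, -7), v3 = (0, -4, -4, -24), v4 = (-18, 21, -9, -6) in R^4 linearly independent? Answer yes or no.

no

Form the matrix with these vectors as rows and row reduce.
R2 ← R2 − (5/3)·R1: [0, -11, -3, -47]
R4 ← R4 + (3)·R1: [0, 30, -18, 66]
R3 ← R3 − (4/11)·R2: [0, 0, -32/11, -76/11]
R4 ← R4 + (30/11)·R2: [0, 0, -288/11, -684/11]
R4 ← R4 − (9)·R3: [0, 0, 0, 0]
3 nonzero rows, so the 4 vectors span a space of dimension 3.
Since 3 < 4, the vectors are linearly dependent.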